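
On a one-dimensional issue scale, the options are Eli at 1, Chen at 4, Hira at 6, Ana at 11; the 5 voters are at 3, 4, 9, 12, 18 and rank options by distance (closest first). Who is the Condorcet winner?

With single-peaked preferences on a line, the Condorcet winner is the candidate closest to the median voter.
The median voter (position 9) is closest to Ana at 11.
Check: Ana vs Eli — voters closer to Ana: 3 of 5.

Ana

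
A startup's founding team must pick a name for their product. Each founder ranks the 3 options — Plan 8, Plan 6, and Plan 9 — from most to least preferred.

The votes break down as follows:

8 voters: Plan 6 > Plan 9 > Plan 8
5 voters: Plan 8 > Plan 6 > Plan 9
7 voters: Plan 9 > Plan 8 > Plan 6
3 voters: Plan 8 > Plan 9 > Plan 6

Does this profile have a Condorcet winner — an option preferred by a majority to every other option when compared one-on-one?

Head-to-head results (23 voters total):
Plan 8 vs Plan 6: Plan 8 wins 15–8.
Plan 8 vs Plan 9: Plan 9 wins 15–8.
Plan 6 vs Plan 9: Plan 6 wins 13–10.
No candidate beats all others: Plan 8 beats Plan 6 beats Plan 9 beats Plan 8, a majority cycle.

No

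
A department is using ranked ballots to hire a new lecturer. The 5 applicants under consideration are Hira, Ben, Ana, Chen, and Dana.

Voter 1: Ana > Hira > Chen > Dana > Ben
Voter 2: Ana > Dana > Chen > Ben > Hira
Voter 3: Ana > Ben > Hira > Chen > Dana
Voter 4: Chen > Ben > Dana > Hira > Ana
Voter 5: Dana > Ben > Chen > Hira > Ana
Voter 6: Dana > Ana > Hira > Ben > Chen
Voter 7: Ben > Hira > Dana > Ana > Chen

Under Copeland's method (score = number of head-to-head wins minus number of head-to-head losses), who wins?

Pairwise results:
  Hira vs Ben: Ben wins 5–2.
  Hira vs Ana: Ana wins 4–3.
  Hira vs Chen: Hira wins 4–3.
  Hira vs Dana: Dana wins 4–3.
  Ben vs Ana: Ana wins 4–3.
  Ben vs Chen: Ben wins 4–3.
  Ben vs Dana: Dana wins 4–3.
  Ana vs Chen: Ana wins 5–2.
  Ana vs Dana: Dana wins 4–3.
  Chen vs Dana: Dana wins 4–3.
Copeland scores (wins − losses):
  Hira: 1 − 3 = -2
  Ben: 2 − 2 = 0
  Ana: 3 − 1 = 2
  Chen: 0 − 4 = -4
  Dana: 4 − 0 = 4
Dana has the best Copeland score.

Dana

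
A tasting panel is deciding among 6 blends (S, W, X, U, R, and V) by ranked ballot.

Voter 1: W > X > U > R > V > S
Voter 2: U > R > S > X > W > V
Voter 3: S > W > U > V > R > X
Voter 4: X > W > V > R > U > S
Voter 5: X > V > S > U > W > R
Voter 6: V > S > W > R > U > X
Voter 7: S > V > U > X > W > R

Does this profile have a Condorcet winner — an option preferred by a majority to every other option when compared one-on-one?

No

Head-to-head results (7 voters total):
S vs W: S wins 5–2.
S vs X: S wins 4–3.
S vs U: S wins 4–3.
S vs R: S wins 4–3.
S vs V: V wins 4–3.
W vs X: X wins 4–3.
W vs U: W wins 4–3.
W vs R: W wins 6–1.
W vs V: W wins 4–3.
X vs U: U wins 4–3.
X vs R: X wins 4–3.
X vs V: X wins 4–3.
U vs R: U wins 5–2.
U vs V: V wins 4–3.
R vs V: V wins 5–2.
No candidate beats all others: S beats W beats V beats S, a majority cycle.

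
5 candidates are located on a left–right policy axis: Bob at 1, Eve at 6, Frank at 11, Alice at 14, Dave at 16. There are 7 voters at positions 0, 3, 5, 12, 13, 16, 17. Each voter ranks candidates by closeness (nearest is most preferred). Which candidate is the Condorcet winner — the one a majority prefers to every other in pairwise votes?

With single-peaked preferences on a line, the Condorcet winner is the candidate closest to the median voter.
The median voter (position 12) is closest to Frank at 11.
Check: Frank vs Dave — voters closer to Frank: 5 of 7.

Frank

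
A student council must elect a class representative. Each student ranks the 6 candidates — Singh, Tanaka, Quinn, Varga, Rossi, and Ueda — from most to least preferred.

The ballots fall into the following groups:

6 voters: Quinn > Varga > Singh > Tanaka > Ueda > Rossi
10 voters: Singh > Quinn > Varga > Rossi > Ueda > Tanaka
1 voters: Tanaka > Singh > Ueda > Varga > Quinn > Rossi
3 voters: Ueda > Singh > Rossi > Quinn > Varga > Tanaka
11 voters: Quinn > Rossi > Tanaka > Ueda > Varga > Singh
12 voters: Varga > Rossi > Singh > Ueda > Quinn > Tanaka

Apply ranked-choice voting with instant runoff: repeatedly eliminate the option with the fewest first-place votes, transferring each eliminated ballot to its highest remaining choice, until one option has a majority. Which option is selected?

Round 1: Quinn 17, Varga 12, Singh 10, Ueda 3, Tanaka 1, Rossi 0. Rossi has the fewest and is eliminated.
Round 2: Quinn 17, Varga 12, Singh 10, Ueda 3, Tanaka 1. Tanaka has the fewest and is eliminated.
Round 3: Quinn 17, Varga 12, Singh 11, Ueda 3. Ueda has the fewest and is eliminated.
Round 4: Quinn 17, Singh 14, Varga 12. Varga has the fewest and is eliminated.
Round 5: Singh 26, Quinn 17. Singh has a majority.

Singh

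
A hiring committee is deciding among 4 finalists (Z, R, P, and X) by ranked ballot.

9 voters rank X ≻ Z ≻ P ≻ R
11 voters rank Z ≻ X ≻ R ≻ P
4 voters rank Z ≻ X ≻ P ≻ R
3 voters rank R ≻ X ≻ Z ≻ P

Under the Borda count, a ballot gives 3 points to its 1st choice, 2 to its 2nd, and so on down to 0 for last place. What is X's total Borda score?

63

Borda scores:
  Z: 9·2 + 11·3 + 4·3 + 3·1 = 66
  R: 9·0 + 11·1 + 4·0 + 3·3 = 20
  P: 9·1 + 11·0 + 4·1 + 3·0 = 13
  X: 9·3 + 11·2 + 4·2 + 3·2 = 63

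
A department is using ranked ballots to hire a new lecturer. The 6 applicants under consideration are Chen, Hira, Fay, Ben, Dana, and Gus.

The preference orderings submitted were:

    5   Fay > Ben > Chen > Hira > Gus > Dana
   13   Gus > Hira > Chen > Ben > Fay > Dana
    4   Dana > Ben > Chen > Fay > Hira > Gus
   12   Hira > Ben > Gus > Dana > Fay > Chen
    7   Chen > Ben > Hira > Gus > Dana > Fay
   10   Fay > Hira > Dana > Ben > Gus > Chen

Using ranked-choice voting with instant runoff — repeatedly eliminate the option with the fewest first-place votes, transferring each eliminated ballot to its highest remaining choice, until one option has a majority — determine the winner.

Round 1: Fay 15, Gus 13, Hira 12, Chen 7, Dana 4, Ben 0. Ben has the fewest and is eliminated.
Round 2: Fay 15, Gus 13, Hira 12, Chen 7, Dana 4. Dana has the fewest and is eliminated.
Round 3: Fay 15, Gus 13, Hira 12, Chen 11. Chen has the fewest and is eliminated.
Round 4: Hira 19, Fay 19, Gus 13. Gus has the fewest and is eliminated.
Round 5: Hira 32, Fay 19. Hira has a majority.

Hira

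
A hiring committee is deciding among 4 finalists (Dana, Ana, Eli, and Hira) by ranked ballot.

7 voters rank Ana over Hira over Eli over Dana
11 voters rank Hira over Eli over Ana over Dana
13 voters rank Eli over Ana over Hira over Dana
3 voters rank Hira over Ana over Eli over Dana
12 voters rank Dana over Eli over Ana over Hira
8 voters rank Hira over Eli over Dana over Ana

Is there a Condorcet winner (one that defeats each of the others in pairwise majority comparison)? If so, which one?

Head-to-head results (54 voters total):
Dana vs Ana: Ana wins 34–20.
Dana vs Eli: Eli wins 42–12.
Dana vs Hira: Hira wins 42–12.
Ana vs Eli: Eli wins 44–10.
Ana vs Hira: Ana wins 32–22.
Eli vs Hira: Hira wins 29–25.
No candidate beats all others: Ana beats Hira beats Eli beats Ana, a majority cycle.

There is no Condorcet winner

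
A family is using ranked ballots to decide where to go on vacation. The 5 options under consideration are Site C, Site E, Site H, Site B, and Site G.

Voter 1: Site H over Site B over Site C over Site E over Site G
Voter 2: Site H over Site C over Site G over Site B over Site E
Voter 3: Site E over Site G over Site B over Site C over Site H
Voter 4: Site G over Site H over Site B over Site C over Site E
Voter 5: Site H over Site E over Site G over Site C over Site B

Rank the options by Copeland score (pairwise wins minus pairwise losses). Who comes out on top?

Site H

Pairwise results:
  Site C vs Site E: Site C wins 3–2.
  Site C vs Site H: Site H wins 4–1.
  Site C vs Site B: Site B wins 3–2.
  Site C vs Site G: Site G wins 3–2.
  Site E vs Site H: Site H wins 4–1.
  Site E vs Site B: Site B wins 3–2.
  Site E vs Site G: Site E wins 3–2.
  Site H vs Site B: Site H wins 4–1.
  Site H vs Site G: Site H wins 3–2.
  Site B vs Site G: Site G wins 4–1.
Copeland scores (wins − losses):
  Site C: 1 − 3 = -2
  Site E: 1 − 3 = -2
  Site H: 4 − 0 = 4
  Site B: 2 − 2 = 0
  Site G: 2 − 2 = 0
Site H has the best Copeland score.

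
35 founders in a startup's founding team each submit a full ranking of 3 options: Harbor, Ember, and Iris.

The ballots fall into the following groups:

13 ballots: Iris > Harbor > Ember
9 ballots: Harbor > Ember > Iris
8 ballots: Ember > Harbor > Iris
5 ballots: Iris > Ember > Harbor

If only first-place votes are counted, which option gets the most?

Iris

First-place vote totals:
  Harbor: 9
  Ember: 8
  Iris: 18
Iris has the most first-place votes.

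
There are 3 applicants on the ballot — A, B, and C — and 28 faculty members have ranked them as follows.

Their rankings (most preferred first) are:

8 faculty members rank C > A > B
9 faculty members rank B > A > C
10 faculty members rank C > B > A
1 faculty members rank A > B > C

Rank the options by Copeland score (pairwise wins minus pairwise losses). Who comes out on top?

Pairwise results:
  A vs B: B wins 19–9.
  A vs C: C wins 18–10.
  B vs C: C wins 18–10.
Copeland scores (wins − losses):
  A: 0 − 2 = -2
  B: 1 − 1 = 0
  C: 2 − 0 = 2
C has the best Copeland score.

C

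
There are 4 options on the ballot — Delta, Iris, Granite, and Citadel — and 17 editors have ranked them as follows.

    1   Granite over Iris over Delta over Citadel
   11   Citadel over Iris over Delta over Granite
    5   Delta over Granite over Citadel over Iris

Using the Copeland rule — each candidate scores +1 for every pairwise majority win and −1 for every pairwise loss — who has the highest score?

Pairwise results:
  Delta vs Iris: Iris wins 12–5.
  Delta vs Granite: Delta wins 16–1.
  Delta vs Citadel: Citadel wins 11–6.
  Iris vs Granite: Iris wins 11–6.
  Iris vs Citadel: Citadel wins 16–1.
  Granite vs Citadel: Citadel wins 11–6.
Copeland scores (wins − losses):
  Delta: 1 − 2 = -1
  Iris: 2 − 1 = 1
  Granite: 0 − 3 = -3
  Citadel: 3 − 0 = 3
Citadel has the best Copeland score.

Citadel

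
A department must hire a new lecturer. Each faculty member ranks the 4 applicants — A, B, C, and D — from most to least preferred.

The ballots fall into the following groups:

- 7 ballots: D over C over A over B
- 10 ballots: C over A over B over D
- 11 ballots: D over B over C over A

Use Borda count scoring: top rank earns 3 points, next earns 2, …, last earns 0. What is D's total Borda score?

Borda scores:
  A: 7·1 + 10·2 + 11·0 = 27
  B: 7·0 + 10·1 + 11·2 = 32
  C: 7·2 + 10·3 + 11·1 = 55
  D: 7·3 + 10·0 + 11·3 = 54

54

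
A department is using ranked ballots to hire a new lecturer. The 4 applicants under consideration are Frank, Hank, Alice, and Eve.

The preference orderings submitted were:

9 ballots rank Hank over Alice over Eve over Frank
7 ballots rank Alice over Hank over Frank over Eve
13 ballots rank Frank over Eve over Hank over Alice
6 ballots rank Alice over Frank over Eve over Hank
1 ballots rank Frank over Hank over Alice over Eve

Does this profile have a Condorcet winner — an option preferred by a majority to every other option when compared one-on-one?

Head-to-head results (36 voters total):
Frank vs Hank: Frank wins 20–16.
Frank vs Alice: Alice wins 22–14.
Frank vs Eve: Frank wins 27–9.
Hank vs Alice: Hank wins 23–13.
Hank vs Eve: Eve wins 19–17.
Alice vs Eve: Alice wins 23–13.
No candidate beats all others: Frank beats Hank beats Alice beats Frank, a majority cycle.

No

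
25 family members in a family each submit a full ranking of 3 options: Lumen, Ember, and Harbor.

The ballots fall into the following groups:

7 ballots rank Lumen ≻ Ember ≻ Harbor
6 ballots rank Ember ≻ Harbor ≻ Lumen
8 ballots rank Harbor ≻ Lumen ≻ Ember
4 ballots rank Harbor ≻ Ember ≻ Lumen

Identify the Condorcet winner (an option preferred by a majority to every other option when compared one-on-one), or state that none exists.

Head-to-head results (25 voters total):
Lumen vs Ember: Lumen wins 15–10.
Lumen vs Harbor: Harbor wins 18–7.
Ember vs Harbor: Ember wins 13–12.
No candidate beats all others: Lumen beats Ember beats Harbor beats Lumen, a majority cycle.

None — there is no Condorcet winner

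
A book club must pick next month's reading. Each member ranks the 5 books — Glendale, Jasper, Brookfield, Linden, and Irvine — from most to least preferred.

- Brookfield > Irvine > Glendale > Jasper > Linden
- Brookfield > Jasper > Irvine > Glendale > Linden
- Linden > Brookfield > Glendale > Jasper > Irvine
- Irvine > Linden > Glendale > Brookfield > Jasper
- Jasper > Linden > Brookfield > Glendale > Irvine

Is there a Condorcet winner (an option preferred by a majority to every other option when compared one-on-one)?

Head-to-head results (5 voters total):
Glendale vs Jasper: Glendale wins 3–2.
Glendale vs Brookfield: Brookfield wins 4–1.
Glendale vs Linden: Linden wins 3–2.
Glendale vs Irvine: Irvine wins 3–2.
Jasper vs Brookfield: Brookfield wins 4–1.
Jasper vs Linden: Jasper wins 3–2.
Jasper vs Irvine: Jasper wins 3–2.
Brookfield vs Linden: Linden wins 3–2.
Brookfield vs Irvine: Brookfield wins 4–1.
Linden vs Irvine: Irvine wins 3–2.
No candidate beats all others: Glendale beats Jasper beats Linden beats Glendale, a majority cycle.

No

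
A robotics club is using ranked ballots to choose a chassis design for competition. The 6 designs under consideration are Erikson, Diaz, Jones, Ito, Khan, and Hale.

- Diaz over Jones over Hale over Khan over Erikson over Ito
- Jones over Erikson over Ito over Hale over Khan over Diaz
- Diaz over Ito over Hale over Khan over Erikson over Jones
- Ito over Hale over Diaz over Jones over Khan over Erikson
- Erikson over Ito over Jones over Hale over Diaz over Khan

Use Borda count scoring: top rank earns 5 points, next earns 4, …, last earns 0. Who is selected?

Borda scores:
  Erikson: 1 + 4 + 1 + 0 + 5 = 11
  Diaz: 5 + 0 + 5 + 3 + 1 = 14
  Jones: 4 + 5 + 0 + 2 + 3 = 14
  Ito: 0 + 3 + 4 + 5 + 4 = 16
  Khan: 2 + 1 + 2 + 1 + 0 = 6
  Hale: 3 + 2 + 3 + 4 + 2 = 14
Ito has the highest total.

Ito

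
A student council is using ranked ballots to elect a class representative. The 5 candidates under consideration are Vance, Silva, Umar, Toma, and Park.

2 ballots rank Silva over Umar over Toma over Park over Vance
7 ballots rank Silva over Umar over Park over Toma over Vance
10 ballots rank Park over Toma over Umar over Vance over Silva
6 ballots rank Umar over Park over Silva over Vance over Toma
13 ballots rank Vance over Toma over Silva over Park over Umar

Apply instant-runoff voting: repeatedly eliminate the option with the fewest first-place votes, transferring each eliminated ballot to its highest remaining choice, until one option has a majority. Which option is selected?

Round 1: Vance 13, Park 10, Silva 9, Umar 6, Toma 0. Toma has the fewest and is eliminated.
Round 2: Vance 13, Park 10, Silva 9, Umar 6. Umar has the fewest and is eliminated.
Round 3: Park 16, Vance 13, Silva 9. Silva has the fewest and is eliminated.
Round 4: Park 25, Vance 13. Park has a majority.

Park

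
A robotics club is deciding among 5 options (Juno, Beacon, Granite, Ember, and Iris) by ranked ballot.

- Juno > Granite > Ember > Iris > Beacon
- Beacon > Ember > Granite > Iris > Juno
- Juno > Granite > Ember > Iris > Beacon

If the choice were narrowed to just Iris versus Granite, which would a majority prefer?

Granite

Ballots ranking Iris above Granite: 0.
Ballots ranking Granite above Iris: 3.
Granite wins the head-to-head, 3–0.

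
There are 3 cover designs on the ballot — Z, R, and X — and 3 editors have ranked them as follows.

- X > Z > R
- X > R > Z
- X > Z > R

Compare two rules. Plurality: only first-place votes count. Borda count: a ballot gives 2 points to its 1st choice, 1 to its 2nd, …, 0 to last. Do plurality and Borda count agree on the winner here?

Plurality first-place counts: Z 0, R 0, X 3 → X.
Borda totals: Z 2, R 1, X 6 → X.
The two rules agree on X.

Yes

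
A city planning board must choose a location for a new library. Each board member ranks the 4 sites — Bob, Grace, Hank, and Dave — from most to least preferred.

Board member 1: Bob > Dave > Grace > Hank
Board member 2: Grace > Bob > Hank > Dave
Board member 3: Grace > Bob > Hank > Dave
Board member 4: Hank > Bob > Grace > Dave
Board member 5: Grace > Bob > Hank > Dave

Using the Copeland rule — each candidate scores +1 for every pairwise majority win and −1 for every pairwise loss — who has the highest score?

Grace

Pairwise results:
  Bob vs Grace: Grace wins 3–2.
  Bob vs Hank: Bob wins 4–1.
  Bob vs Dave: Bob wins 5–0.
  Grace vs Hank: Grace wins 4–1.
  Grace vs Dave: Grace wins 4–1.
  Hank vs Dave: Hank wins 4–1.
Copeland scores (wins − losses):
  Bob: 2 − 1 = 1
  Grace: 3 − 0 = 3
  Hank: 1 − 2 = -1
  Dave: 0 − 3 = -3
Grace has the best Copeland score.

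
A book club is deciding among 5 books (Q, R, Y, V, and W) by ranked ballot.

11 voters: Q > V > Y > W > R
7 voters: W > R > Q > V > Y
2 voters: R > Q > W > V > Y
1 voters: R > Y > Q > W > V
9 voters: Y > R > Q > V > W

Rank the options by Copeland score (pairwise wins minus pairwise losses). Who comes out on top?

Q

Pairwise results:
  Q vs R: R wins 19–11.
  Q vs Y: Q wins 20–10.
  Q vs V: Q wins 30–0.
  Q vs W: Q wins 23–7.
  R vs Y: Y wins 20–10.
  R vs V: R wins 19–11.
  R vs W: W wins 18–12.
  Y vs V: V wins 20–10.
  Y vs W: Y wins 21–9.
  V vs W: V wins 20–10.
Copeland scores (wins − losses):
  Q: 3 − 1 = 2
  R: 2 − 2 = 0
  Y: 2 − 2 = 0
  V: 2 − 2 = 0
  W: 1 − 3 = -2
Q has the best Copeland score.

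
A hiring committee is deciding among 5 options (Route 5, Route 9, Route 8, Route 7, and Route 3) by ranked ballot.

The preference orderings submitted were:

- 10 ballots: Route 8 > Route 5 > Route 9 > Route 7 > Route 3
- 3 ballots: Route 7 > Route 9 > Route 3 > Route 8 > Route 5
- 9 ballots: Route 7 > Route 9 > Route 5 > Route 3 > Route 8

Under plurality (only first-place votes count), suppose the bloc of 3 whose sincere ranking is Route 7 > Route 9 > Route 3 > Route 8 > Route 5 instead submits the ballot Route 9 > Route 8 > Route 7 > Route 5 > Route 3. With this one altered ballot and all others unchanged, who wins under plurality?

First-place totals with the altered ballot: Route 5 0, Route 9 3, Route 8 10, Route 7 9, Route 3 0.
The switch changes the winner from Route 7 to Route 8.

Route 8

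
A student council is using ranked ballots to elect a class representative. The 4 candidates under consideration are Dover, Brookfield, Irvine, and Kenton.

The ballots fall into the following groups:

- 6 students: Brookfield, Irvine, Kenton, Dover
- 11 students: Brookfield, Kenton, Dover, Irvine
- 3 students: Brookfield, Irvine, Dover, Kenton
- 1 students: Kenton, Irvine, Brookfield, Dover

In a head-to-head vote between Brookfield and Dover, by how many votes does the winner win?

Ballots ranking Brookfield above Dover: 6+11+3+1 = 21.
Ballots ranking Dover above Brookfield: 0.
Brookfield wins 21–0, a margin of 21.

21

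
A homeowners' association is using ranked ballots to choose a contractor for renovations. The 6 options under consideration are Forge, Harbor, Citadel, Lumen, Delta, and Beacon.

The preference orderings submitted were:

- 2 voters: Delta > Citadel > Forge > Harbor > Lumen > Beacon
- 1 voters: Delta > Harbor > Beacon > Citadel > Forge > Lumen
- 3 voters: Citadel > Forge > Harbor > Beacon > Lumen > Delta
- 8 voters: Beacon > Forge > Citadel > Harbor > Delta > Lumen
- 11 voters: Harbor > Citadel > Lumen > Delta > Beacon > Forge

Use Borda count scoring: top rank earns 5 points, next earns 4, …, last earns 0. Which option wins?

Borda scores:
  Forge: 2·3 + 1 + 3·4 + 8·4 + 11·0 = 51
  Harbor: 2·2 + 4 + 3·3 + 8·2 + 11·5 = 88
  Citadel: 2·4 + 2 + 3·5 + 8·3 + 11·4 = 93
  Lumen: 2·1 + 0 + 3·1 + 8·0 + 11·3 = 38
  Delta: 2·5 + 5 + 3·0 + 8·1 + 11·2 = 45
  Beacon: 2·0 + 3 + 3·2 + 8·5 + 11·1 = 60
Citadel has the highest total.

Citadel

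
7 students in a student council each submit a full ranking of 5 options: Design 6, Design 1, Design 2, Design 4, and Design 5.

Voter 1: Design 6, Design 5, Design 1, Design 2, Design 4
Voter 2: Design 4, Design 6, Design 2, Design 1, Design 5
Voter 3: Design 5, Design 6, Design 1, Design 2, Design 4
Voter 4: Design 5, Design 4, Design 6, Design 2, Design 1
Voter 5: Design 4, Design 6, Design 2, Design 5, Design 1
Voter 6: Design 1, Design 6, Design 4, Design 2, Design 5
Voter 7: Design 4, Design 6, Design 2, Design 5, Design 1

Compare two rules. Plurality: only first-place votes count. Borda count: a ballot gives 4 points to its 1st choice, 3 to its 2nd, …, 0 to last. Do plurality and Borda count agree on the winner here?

No

Plurality first-place counts: Design 6 1, Design 1 1, Design 2 0, Design 4 3, Design 5 2 → Design 4.
Borda totals: Design 6 21, Design 1 9, Design 2 10, Design 4 17, Design 5 13 → Design 6.
The two rules disagree: plurality picks Design 4, Borda picks Design 6.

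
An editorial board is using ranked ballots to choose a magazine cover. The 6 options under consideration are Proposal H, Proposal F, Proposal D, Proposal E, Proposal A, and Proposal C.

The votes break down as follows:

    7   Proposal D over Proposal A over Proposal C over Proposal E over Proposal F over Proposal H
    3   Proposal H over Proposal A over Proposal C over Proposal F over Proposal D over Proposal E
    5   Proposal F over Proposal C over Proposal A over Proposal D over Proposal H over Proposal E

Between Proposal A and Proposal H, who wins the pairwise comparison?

Proposal A

Ballots ranking Proposal A above Proposal H: 7+5 = 12.
Ballots ranking Proposal H above Proposal A: 3.
Proposal A wins the head-to-head, 12–3.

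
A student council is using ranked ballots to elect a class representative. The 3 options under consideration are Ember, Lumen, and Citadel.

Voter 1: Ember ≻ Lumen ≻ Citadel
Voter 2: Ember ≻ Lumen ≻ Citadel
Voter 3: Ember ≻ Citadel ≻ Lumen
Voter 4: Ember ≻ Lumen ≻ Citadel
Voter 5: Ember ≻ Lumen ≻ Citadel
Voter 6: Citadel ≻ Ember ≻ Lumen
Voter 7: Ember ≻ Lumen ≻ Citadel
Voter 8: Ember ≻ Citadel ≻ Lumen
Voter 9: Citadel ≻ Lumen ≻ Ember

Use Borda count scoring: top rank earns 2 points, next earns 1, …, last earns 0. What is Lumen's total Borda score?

6

Borda scores:
  Ember: 2 + 2 + 2 + 2 + 2 + 1 + 2 + 2 + 0 = 15
  Lumen: 1 + 1 + 0 + 1 + 1 + 0 + 1 + 0 + 1 = 6
  Citadel: 0 + 0 + 1 + 0 + 0 + 2 + 0 + 1 + 2 = 6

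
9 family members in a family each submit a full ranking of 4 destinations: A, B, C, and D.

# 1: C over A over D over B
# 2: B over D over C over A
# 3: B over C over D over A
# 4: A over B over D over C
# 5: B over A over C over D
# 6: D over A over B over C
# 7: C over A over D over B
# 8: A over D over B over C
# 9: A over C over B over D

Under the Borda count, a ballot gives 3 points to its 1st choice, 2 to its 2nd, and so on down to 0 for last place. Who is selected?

Borda scores:
  A: 2 + 0 + 0 + 3 + 2 + 2 + 2 + 3 + 3 = 17
  B: 0 + 3 + 3 + 2 + 3 + 1 + 0 + 1 + 1 = 14
  C: 3 + 1 + 2 + 0 + 1 + 0 + 3 + 0 + 2 = 12
  D: 1 + 2 + 1 + 1 + 0 + 3 + 1 + 2 + 0 = 11
A has the highest total.

A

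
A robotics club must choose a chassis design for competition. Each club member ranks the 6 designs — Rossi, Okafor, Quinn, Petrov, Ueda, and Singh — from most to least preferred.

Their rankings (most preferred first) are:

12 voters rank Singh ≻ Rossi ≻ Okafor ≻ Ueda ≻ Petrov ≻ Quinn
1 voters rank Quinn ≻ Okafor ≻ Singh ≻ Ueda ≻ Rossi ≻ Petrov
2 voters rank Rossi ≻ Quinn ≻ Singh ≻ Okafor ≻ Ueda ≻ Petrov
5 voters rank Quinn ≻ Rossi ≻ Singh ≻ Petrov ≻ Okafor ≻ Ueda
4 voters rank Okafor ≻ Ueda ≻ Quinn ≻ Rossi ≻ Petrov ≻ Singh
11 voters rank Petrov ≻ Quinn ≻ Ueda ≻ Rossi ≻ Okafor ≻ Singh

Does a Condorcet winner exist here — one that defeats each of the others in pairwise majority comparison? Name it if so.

Head-to-head results (35 voters total):
Rossi vs Okafor: Rossi wins 30–5.
Rossi vs Quinn: Quinn wins 21–14.
Rossi vs Petrov: Rossi wins 24–11.
Rossi vs Ueda: Rossi wins 19–16.
Rossi vs Singh: Rossi wins 22–13.
Okafor vs Quinn: Quinn wins 19–16.
Okafor vs Petrov: Okafor wins 19–16.
Okafor vs Ueda: Okafor wins 24–11.
Okafor vs Singh: Singh wins 19–16.
Quinn vs Petrov: Petrov wins 23–12.
Quinn vs Ueda: Quinn wins 19–16.
Quinn vs Singh: Quinn wins 23–12.
Petrov vs Ueda: Ueda wins 19–16.
Petrov vs Singh: Singh wins 20–15.
Ueda vs Singh: Singh wins 20–15.
No candidate beats all others: Rossi beats Petrov beats Quinn beats Rossi, a majority cycle.

None — there is no Condorcet winner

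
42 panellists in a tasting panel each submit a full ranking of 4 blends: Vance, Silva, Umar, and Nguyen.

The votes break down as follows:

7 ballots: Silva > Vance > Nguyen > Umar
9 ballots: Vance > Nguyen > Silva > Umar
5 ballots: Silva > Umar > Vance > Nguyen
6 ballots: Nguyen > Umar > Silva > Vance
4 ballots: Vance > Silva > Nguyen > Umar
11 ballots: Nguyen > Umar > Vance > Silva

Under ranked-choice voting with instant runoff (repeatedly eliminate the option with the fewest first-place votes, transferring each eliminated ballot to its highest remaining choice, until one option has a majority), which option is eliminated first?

Round 1: Nguyen 17, Vance 13, Silva 12, Umar 0. Umar has the fewest and is eliminated.
Round 2: Nguyen 17, Vance 13, Silva 12. Silva has the fewest and is eliminated.
Round 3: Vance 25, Nguyen 17. Vance has a majority.

Umar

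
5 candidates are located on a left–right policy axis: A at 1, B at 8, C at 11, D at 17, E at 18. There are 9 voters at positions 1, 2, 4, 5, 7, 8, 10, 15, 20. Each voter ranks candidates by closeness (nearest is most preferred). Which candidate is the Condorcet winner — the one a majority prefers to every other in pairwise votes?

B

With single-peaked preferences on a line, the Condorcet winner is the candidate closest to the median voter.
The median voter (position 7) is closest to B at 8.
Check: B vs A — voters closer to B: 6 of 9.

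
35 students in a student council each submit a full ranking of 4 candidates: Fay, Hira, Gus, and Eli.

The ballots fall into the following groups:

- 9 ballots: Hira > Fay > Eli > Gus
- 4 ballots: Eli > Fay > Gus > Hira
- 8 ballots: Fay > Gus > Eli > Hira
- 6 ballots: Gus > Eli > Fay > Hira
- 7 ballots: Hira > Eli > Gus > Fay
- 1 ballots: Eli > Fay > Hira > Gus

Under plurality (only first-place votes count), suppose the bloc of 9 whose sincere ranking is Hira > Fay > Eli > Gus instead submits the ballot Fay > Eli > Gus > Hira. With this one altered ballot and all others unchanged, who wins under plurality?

Fay

First-place totals with the altered ballot: Fay 17, Hira 7, Gus 6, Eli 5.
The switch changes the winner from Hira to Fay.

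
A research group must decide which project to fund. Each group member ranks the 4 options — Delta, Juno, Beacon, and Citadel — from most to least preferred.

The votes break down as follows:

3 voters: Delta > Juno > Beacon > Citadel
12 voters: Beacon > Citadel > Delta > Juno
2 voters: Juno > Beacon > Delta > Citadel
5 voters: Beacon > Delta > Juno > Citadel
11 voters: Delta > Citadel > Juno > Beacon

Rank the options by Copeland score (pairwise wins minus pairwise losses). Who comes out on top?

Beacon

Pairwise results:
  Delta vs Juno: Delta wins 31–2.
  Delta vs Beacon: Beacon wins 19–14.
  Delta vs Citadel: Delta wins 21–12.
  Juno vs Beacon: Beacon wins 17–16.
  Juno vs Citadel: Citadel wins 23–10.
  Beacon vs Citadel: Beacon wins 22–11.
Copeland scores (wins − losses):
  Delta: 2 − 1 = 1
  Juno: 0 − 3 = -3
  Beacon: 3 − 0 = 3
  Citadel: 1 − 2 = -1
Beacon has the best Copeland score.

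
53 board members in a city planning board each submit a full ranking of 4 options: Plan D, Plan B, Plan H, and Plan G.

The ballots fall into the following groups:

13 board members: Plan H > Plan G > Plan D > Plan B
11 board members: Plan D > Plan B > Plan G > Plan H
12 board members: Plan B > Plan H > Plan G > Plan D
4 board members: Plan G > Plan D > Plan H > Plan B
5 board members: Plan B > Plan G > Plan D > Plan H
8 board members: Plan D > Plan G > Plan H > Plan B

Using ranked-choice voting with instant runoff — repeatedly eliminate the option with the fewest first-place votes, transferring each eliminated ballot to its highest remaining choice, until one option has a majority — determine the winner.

Plan D

Round 1: Plan D 19, Plan B 17, Plan H 13, Plan G 4. Plan G has the fewest and is eliminated.
Round 2: Plan D 23, Plan B 17, Plan H 13. Plan H has the fewest and is eliminated.
Round 3: Plan D 36, Plan B 17. Plan D has a majority.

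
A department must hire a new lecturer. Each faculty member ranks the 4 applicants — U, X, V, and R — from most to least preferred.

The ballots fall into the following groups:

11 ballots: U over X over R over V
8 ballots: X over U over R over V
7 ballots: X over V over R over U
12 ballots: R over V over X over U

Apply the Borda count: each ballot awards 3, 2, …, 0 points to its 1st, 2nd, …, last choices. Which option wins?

X

Borda scores:
  U: 11·3 + 8·2 + 7·0 + 12·0 = 49
  X: 11·2 + 8·3 + 7·3 + 12·1 = 79
  V: 11·0 + 8·0 + 7·2 + 12·2 = 38
  R: 11·1 + 8·1 + 7·1 + 12·3 = 62
X has the highest total.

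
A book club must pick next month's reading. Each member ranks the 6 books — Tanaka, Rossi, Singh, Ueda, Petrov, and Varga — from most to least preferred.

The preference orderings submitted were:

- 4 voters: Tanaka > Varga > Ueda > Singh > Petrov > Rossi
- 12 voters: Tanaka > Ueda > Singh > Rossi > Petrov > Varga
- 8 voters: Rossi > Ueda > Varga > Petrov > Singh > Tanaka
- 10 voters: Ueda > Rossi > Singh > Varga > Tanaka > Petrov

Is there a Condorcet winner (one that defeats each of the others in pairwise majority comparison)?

Yes

Head-to-head results (34 voters total):
Tanaka vs Rossi: Rossi wins 18–16.
Tanaka vs Singh: Singh wins 18–16.
Tanaka vs Ueda: Ueda wins 18–16.
Tanaka vs Petrov: Tanaka wins 26–8.
Tanaka vs Varga: Varga wins 18–16.
Rossi vs Singh: Rossi wins 18–16.
Rossi vs Ueda: Ueda wins 26–8.
Rossi vs Petrov: Rossi wins 30–4.
Rossi vs Varga: Rossi wins 30–4.
Singh vs Ueda: Ueda wins 34–0.
Singh vs Petrov: Singh wins 26–8.
Singh vs Varga: Singh wins 22–12.
Ueda vs Petrov: Ueda wins 34–0.
Ueda vs Varga: Ueda wins 30–4.
Petrov vs Varga: Varga wins 22–12.
Ueda beats each rival — Tanaka (18–16), Rossi (26–8), Singh (34–0), Petrov (34–0), Varga (30–4) — so Ueda is the Condorcet winner.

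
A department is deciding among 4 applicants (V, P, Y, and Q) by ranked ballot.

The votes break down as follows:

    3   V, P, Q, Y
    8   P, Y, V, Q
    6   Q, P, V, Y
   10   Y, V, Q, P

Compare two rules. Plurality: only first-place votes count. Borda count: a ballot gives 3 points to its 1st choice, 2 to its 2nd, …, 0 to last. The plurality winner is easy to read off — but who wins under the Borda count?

Plurality first-place counts: V 3, P 8, Y 10, Q 6 → Y.
Borda totals: V 43, P 42, Y 46, Q 31 → Y.

Y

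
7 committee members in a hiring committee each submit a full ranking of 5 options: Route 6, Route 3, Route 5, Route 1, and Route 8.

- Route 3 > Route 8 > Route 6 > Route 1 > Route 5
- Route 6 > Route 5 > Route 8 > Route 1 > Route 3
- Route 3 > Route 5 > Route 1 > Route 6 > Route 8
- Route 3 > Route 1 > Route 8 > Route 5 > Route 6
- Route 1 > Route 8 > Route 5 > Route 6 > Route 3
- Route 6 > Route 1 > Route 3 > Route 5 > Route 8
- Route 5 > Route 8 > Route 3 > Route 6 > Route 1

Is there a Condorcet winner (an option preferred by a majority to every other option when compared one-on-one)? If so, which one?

Head-to-head results (7 voters total):
Route 6 vs Route 3: Route 3 wins 4–3.
Route 6 vs Route 5: Route 5 wins 4–3.
Route 6 vs Route 1: Route 6 wins 4–3.
Route 6 vs Route 8: Route 8 wins 4–3.
Route 3 vs Route 5: Route 3 wins 4–3.
Route 3 vs Route 1: Route 3 wins 4–3.
Route 3 vs Route 8: Route 3 wins 4–3.
Route 5 vs Route 1: Route 1 wins 4–3.
Route 5 vs Route 8: Route 5 wins 4–3.
Route 1 vs Route 8: Route 1 wins 4–3.
Route 3 beats each rival — Route 6 (4–3), Route 5 (4–3), Route 1 (4–3), Route 8 (4–3) — so Route 3 is the Condorcet winner.

Route 3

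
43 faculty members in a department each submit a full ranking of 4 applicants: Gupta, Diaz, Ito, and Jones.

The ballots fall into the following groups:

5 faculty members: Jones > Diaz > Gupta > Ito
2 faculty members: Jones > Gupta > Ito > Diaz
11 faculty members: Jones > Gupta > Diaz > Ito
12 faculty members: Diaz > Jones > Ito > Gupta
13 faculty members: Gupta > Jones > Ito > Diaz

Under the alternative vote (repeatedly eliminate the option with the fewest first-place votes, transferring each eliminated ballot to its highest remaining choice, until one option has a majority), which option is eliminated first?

Round 1: Jones 18, Gupta 13, Diaz 12, Ito 0. Ito has the fewest and is eliminated.
Round 2: Jones 18, Gupta 13, Diaz 12. Diaz has the fewest and is eliminated.
Round 3: Jones 30, Gupta 13. Jones has a majority.

Ito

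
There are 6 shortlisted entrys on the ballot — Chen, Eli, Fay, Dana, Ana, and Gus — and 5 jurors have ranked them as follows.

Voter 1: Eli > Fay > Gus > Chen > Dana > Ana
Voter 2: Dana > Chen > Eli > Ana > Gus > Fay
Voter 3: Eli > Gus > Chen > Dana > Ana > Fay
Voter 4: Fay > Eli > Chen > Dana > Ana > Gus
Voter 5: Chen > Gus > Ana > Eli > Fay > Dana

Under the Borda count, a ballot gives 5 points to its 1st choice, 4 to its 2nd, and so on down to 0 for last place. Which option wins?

Eli

Borda scores:
  Chen: 2 + 4 + 3 + 3 + 5 = 17
  Eli: 5 + 3 + 5 + 4 + 2 = 19
  Fay: 4 + 0 + 0 + 5 + 1 = 10
  Dana: 1 + 5 + 2 + 2 + 0 = 10
  Ana: 0 + 2 + 1 + 1 + 3 = 7
  Gus: 3 + 1 + 4 + 0 + 4 = 12
Eli has the highest total.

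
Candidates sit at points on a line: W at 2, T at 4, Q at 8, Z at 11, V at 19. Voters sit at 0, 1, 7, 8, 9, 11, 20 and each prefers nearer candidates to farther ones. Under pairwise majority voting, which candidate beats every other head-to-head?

With single-peaked preferences on a line, the Condorcet winner is the candidate closest to the median voter.
The median voter (position 8) is closest to Q at 8.
Check: Q vs V — voters closer to Q: 6 of 7.

Q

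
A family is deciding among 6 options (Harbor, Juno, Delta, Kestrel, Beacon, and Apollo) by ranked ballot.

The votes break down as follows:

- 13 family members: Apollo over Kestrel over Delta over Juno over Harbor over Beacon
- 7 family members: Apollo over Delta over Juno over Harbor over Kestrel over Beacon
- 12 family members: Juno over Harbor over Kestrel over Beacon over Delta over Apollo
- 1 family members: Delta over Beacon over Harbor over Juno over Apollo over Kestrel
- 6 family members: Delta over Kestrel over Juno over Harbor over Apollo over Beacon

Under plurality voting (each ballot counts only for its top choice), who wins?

First-place vote totals:
  Harbor: 0
  Juno: 12
  Delta: 7
  Kestrel: 0
  Beacon: 0
  Apollo: 20
Apollo has the most first-place votes.

Apollo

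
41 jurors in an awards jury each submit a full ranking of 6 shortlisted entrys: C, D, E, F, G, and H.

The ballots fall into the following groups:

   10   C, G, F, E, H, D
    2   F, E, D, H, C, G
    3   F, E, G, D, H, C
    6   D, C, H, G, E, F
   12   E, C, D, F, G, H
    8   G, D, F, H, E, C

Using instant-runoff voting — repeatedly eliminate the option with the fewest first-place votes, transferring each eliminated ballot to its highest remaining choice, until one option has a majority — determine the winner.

E

Round 1: E 12, C 10, G 8, D 6, F 5, H 0. H has the fewest and is eliminated.
Round 2: E 12, C 10, G 8, D 6, F 5. F has the fewest and is eliminated.
Round 3: E 17, C 10, G 8, D 6. D has the fewest and is eliminated.
Round 4: E 17, C 16, G 8. G has the fewest and is eliminated.
Round 5: E 25, C 16. E has a majority.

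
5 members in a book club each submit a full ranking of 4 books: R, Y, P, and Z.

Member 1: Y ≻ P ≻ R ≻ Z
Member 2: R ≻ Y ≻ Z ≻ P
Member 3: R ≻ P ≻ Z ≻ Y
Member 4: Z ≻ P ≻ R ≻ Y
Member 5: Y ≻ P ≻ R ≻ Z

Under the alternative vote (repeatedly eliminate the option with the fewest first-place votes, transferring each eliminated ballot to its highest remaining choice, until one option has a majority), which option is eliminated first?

Round 1: R 2, Y 2, Z 1, P 0. P has the fewest and is eliminated.
Round 2: R 2, Y 2, Z 1. Z has the fewest and is eliminated.
Round 3: R 3, Y 2. R has a majority.

P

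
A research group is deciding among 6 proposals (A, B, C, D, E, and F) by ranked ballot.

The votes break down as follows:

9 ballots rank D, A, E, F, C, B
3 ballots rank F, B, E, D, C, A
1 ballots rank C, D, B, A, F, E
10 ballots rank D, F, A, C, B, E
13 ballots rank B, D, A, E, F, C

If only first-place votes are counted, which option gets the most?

First-place vote totals:
  A: 0
  B: 13
  C: 1
  D: 19
  E: 0
  F: 3
D has the most first-place votes.

D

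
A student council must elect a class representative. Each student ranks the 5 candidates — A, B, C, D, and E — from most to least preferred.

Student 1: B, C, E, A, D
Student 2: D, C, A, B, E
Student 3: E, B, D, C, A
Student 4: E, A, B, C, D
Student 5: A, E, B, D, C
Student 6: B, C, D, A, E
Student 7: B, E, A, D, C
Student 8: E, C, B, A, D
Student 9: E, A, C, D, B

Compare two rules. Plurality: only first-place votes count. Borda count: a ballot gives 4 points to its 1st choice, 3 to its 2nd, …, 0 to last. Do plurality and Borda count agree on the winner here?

Yes

Plurality first-place counts: A 1, B 3, C 0, D 1, E 4 → E.
Borda totals: A 17, B 22, C 16, D 11, E 24 → E.
The two rules agree on E.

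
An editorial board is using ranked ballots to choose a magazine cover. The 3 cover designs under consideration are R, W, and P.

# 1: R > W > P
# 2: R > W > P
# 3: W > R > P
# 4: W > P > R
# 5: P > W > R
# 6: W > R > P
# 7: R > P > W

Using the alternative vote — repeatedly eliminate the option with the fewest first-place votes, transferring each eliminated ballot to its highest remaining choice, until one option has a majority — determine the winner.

W

Round 1: R 3, W 3, P 1. P has the fewest and is eliminated.
Round 2: W 4, R 3. W has a majority.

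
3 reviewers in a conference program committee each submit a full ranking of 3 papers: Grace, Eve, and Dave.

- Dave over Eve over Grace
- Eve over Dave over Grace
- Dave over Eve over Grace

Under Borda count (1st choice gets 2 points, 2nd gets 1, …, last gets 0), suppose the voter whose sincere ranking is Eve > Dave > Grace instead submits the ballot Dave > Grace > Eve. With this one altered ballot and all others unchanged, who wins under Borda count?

Borda totals with the altered ballot: Grace 1, Eve 2, Dave 6.
The winner is unchanged: still Dave.

Dave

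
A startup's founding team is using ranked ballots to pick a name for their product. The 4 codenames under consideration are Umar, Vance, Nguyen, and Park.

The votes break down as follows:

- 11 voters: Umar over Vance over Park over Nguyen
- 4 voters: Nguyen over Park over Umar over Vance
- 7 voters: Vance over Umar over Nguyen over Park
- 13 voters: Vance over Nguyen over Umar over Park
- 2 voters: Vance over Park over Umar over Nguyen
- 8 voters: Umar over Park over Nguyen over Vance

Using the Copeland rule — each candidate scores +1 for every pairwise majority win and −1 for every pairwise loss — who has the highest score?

Umar

Pairwise results:
  Umar vs Vance: Umar wins 23–22.
  Umar vs Nguyen: Umar wins 28–17.
  Umar vs Park: Umar wins 39–6.
  Vance vs Nguyen: Vance wins 33–12.
  Vance vs Park: Vance wins 33–12.
  Nguyen vs Park: Nguyen wins 24–21.
Copeland scores (wins − losses):
  Umar: 3 − 0 = 3
  Vance: 2 − 1 = 1
  Nguyen: 1 − 2 = -1
  Park: 0 − 3 = -3
Umar has the best Copeland score.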